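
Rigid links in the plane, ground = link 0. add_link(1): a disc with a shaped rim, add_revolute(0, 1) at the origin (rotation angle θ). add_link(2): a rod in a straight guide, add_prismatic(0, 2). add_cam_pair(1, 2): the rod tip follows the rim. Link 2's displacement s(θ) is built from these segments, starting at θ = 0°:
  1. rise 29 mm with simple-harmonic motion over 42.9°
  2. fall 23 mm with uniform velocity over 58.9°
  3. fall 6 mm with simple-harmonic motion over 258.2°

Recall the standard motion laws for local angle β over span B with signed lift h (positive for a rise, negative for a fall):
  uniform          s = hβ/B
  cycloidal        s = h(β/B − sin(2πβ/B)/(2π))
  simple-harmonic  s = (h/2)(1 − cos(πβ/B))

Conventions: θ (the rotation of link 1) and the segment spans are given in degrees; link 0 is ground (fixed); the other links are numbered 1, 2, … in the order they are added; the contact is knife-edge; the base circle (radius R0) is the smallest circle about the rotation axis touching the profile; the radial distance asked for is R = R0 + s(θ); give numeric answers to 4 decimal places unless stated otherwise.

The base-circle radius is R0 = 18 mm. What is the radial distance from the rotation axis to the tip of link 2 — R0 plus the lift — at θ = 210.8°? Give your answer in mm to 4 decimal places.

segment 1 (0° to 42.9°, simple-harmonic, h = 29) is passed completely: s = 0.0000 + (29) = 29.0000
segment 2 (42.9° to 101.8°, uniform, h = -23) is passed completely: s = 29.0000 + (-23) = 6.0000
θ = 210.8° falls in segment 3 (101.8° to 360°, simple-harmonic, h = -6): β = 210.8 − 101.8 = 109°, B = 258.2°; Δs = -6/2·(1 − cos(π·0.4222)) = -2.2736; s = 6.0000 − 2.2736 = 3.7264
R = R0 + s = 18 + 3.7264 = 21.7264

21.7264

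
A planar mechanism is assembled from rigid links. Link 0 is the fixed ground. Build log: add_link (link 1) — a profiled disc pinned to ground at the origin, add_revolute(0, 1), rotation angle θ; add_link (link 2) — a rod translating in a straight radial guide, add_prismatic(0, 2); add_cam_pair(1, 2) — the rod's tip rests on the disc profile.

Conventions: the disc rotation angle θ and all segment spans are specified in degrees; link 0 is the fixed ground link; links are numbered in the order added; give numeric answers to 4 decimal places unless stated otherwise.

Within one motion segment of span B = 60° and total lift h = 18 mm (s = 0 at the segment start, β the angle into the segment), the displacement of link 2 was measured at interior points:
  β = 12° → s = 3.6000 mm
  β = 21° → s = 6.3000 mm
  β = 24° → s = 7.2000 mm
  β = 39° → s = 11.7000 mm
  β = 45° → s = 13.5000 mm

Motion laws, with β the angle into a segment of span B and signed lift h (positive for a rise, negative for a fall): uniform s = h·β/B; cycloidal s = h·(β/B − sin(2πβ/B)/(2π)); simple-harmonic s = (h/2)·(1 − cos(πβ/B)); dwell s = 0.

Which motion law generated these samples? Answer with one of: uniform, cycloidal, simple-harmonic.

candidates at β/B = r: uniform s = h·r (linear in β); cycloidal s = h·(r − sin(2πr)/(2π)); simple-harmonic s = (h/2)(1 − cos(πr))
β=12°: printed 3.6000 | uniform 3.6000, cycloidal 0.8754, simple-harmonic 1.7188
β=21°: printed 6.3000 | uniform 6.3000, cycloidal 3.9823, simple-harmonic 4.9141
β=24°: printed 7.2000 | uniform 7.2000, cycloidal 5.5161, simple-harmonic 6.2188
β=39°: printed 11.7000 | uniform 11.7000, cycloidal 14.0177, simple-harmonic 13.0859
β=45°: printed 13.5000 | uniform 13.5000, cycloidal 16.3648, simple-harmonic 15.3640
only one law matches every sample → uniform

uniform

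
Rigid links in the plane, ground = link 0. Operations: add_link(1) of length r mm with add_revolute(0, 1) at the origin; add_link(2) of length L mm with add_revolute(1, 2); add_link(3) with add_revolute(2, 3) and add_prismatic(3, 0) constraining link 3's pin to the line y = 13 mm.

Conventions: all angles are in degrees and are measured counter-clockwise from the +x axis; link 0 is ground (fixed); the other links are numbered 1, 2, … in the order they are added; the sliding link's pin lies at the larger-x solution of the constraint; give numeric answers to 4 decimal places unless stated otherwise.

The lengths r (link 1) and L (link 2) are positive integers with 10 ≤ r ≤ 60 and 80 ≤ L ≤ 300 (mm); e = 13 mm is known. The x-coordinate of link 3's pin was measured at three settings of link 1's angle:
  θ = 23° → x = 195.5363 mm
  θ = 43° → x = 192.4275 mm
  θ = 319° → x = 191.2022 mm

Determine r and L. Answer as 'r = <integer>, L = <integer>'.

constraint per measurement: (x − r cos θ)² + (r sin θ − e)² = L²
subtracting the θ₁ and θ₂ equations cancels the r² and L² terms:
r = (x₁² − x₂²) / (2[(x₁cos θ₁ + e sin θ₁) − (x₂cos θ₂ + e sin θ₂)]) = 17.0002 → r = 17
L² = (x₁ − r cos θ₁)² + (r sin θ₁ − e)² = 32400.0096 → L = 180.0000 → L = 180
check at θ₃=319°: x = 191.2022 (printed 191.2022) ✓

r = 17, L = 180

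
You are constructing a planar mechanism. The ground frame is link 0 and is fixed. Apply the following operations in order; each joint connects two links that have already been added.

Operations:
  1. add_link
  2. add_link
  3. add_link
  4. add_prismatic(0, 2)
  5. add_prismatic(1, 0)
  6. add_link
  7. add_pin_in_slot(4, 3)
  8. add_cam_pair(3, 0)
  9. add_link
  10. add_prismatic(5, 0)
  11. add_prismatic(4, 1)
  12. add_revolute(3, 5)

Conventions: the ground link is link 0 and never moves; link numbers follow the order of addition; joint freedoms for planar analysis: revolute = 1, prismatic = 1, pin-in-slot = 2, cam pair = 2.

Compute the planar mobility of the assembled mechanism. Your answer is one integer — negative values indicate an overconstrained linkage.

L=1 J1=0 J2=0
add link → L=2 J1=0 J2=0
add link → L=3 J1=0 J2=0
add link → L=4 J1=0 J2=0
P@0,2 dof=1 J1 → L=4 J1=1 J2=0
P@1,0 dof=1 J1 → L=4 J1=2 J2=0
add link → L=5 J1=2 J2=0
PS@4,3 dof=2 J2 → L=5 J1=2 J2=1
C@3,0 dof=2 J2 → L=5 J1=2 J2=2
add link → L=6 J1=2 J2=2
P@5,0 dof=1 J1 → L=6 J1=3 J2=2
P@4,1 dof=1 J1 → L=6 J1=4 J2=2
R@3,5 dof=1 J1 → L=6 J1=5 J2=2
M=3(L−1)−2J1−J2=3·5−2·5−2=3

M = 3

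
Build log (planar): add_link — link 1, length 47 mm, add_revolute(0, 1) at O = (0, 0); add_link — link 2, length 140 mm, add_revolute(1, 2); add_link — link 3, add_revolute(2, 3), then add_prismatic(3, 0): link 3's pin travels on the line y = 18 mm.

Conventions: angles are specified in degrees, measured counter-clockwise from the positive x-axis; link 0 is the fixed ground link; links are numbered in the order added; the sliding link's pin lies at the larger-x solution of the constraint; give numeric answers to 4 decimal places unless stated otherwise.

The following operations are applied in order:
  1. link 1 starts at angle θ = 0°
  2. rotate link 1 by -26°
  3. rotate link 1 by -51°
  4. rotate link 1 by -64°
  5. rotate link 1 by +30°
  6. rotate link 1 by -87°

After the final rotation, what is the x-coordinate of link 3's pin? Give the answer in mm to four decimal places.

geometry: r = 47 mm, L = 140 mm, e = 18 mm; θ starts at 0°
rotate link 1 by -26°: θ ← 0° -26° = -26°
rotate link 1 by -51°: θ ← -26° -51° = -77°
rotate link 1 by -64°: θ ← -77° -64° = -141°
rotate link 1 by +30°: θ ← -141° +30° = -111°
rotate link 1 by -87°: θ ← -111° -87° = -198°
crank pin P = (r cos θ, r sin θ) = (-44.699656, 14.523799)
h = r sin θ − e = 14.523799 − 18 = -3.476201
x = r cos θ + √(L² − h²) = -44.699656 + 139.956836 = 95.257180

95.2572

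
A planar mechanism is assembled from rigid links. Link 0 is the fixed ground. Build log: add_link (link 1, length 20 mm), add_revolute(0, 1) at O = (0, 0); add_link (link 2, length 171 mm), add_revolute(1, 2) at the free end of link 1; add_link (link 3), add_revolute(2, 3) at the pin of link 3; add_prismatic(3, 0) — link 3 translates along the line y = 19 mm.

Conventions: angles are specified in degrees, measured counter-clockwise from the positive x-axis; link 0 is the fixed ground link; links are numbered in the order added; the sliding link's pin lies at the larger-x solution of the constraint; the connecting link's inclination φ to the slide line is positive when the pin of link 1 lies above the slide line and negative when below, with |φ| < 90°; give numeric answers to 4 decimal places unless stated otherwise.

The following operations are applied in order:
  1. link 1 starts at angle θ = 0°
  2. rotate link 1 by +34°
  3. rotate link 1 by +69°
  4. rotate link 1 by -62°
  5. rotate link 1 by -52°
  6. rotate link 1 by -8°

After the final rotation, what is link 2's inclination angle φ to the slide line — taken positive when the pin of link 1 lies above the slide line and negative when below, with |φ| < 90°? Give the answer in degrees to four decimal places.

geometry: r = 20 mm, L = 171 mm, e = 19 mm; θ starts at 0°
rotate link 1 by +34°: θ ← 0° +34° = 34°
rotate link 1 by +69°: θ ← 34° +69° = 103°
rotate link 1 by -62°: θ ← 103° -62° = 41°
rotate link 1 by -52°: θ ← 41° -52° = -11°
rotate link 1 by -8°: θ ← -11° -8° = -19°
h = r sin θ − e = -6.511363 − 19 = -25.511363
sin φ = h / L = -25.511363 / 171 = -0.14918926
φ = arcsin(-0.14918926) = -8.579946°

-8.5799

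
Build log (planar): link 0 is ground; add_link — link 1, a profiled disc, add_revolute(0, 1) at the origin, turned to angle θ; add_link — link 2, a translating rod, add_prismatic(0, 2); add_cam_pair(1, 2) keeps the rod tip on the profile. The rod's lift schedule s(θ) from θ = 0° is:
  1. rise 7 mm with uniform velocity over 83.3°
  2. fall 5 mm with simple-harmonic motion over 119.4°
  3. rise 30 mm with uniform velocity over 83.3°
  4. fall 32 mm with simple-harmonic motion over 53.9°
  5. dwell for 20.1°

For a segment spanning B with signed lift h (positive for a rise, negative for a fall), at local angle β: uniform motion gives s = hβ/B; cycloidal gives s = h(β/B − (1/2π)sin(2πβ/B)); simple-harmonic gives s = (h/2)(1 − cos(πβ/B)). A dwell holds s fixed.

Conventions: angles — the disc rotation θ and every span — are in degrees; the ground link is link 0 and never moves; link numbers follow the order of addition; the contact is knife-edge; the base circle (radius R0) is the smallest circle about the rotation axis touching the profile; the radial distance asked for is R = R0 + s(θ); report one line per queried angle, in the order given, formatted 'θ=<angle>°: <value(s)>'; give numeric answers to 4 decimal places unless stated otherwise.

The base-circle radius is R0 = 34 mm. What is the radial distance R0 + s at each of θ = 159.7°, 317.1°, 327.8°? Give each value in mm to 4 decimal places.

seg 1 [0°–83.3°] uniform, h=7: full span → s += 7 → s = 7.0000
seg 2 [83.3°–202.7°] simple-harmonic, h=-5: θ=159.7° here. β=76.4, B=119.4. -5/2·(1 − cos(π·0.6399)) = -3.5635 → s = 3.4365
seg 2 [83.3°–202.7°] simple-harmonic, h=-5: full span → s += -5 → s = 2.0000
seg 3 [202.7°–286°] uniform, h=30: full span → s += 30 → s = 32.0000
seg 4 [286°–339.9°] simple-harmonic, h=-32: θ=317.1° here. β=31.1, B=53.9. -32/2·(1 − cos(π·0.5770)) = -19.8325 → s = 12.1675
seg 4 [286°–339.9°] simple-harmonic, h=-32: θ=327.8° here. β=41.8, B=53.9. -32/2·(1 − cos(π·0.7755)) = -28.1831 → s = 3.8169
θ=159.7°: R = R0 + s = 34 + 3.4365 = 37.4365
θ=317.1°: R = R0 + s = 34 + 12.1675 = 46.1675
θ=327.8°: R = R0 + s = 34 + 3.8169 = 37.8169

θ=159.7°: 37.4365
θ=317.1°: 46.1675
θ=327.8°: 37.8169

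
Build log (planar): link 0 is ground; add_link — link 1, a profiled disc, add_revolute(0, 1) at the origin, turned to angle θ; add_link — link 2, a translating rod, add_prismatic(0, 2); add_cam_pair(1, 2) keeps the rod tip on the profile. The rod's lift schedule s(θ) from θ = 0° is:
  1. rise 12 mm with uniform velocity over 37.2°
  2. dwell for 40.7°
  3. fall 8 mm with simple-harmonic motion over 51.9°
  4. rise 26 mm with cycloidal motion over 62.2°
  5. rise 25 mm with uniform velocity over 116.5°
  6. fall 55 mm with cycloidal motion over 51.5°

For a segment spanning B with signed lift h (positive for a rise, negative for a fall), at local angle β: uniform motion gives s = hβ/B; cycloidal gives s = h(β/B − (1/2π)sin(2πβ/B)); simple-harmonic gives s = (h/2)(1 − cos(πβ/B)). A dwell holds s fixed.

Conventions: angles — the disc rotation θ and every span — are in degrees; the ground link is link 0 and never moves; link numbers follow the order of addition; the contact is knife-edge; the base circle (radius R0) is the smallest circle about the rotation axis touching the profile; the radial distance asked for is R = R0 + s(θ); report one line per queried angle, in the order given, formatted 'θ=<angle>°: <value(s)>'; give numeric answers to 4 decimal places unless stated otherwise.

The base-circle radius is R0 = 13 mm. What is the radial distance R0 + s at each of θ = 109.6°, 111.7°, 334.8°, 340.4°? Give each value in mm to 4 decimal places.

seg 1 [0°–37.2°] uniform, h=12: full span → s += 12 → s = 12.0000
seg 2 [37.2°–77.9°] dwell: s stays 12.0000
seg 3 [77.9°–129.8°] simple-harmonic, h=-8: θ=109.6° here. β=31.7, B=51.9. -8/2·(1 − cos(π·0.6108)) = -5.3643 → s = 6.6357
seg 3 [77.9°–129.8°] simple-harmonic, h=-8: θ=111.7° here. β=33.8, B=51.9. -8/2·(1 − cos(π·0.6513)) = -5.8300 → s = 6.1700
seg 3 [77.9°–129.8°] simple-harmonic, h=-8: full span → s += -8 → s = 4.0000
seg 4 [129.8°–192°] cycloidal, h=26: full span → s += 26 → s = 30.0000
seg 5 [192°–308.5°] uniform, h=25: full span → s += 25 → s = 55.0000
seg 6 [308.5°–360°] cycloidal, h=-55: θ=334.8° here. β=26.3, B=51.5. -55·(0.5107 − sin(2π·0.5107)/(2π)) = -28.6743 → s = 26.3257
seg 6 [308.5°–360°] cycloidal, h=-55: θ=340.4° here. β=31.9, B=51.5. -55·(0.6194 − sin(2π·0.6194)/(2π)) = -40.0368 → s = 14.9632
θ=109.6°: R = R0 + s = 13 + 6.6357 = 19.6357
θ=111.7°: R = R0 + s = 13 + 6.1700 = 19.1700
θ=334.8°: R = R0 + s = 13 + 26.3257 = 39.3257
θ=340.4°: R = R0 + s = 13 + 14.9632 = 27.9632

θ=109.6°: 19.6357
θ=111.7°: 19.1700
θ=334.8°: 39.3257
θ=340.4°: 27.9632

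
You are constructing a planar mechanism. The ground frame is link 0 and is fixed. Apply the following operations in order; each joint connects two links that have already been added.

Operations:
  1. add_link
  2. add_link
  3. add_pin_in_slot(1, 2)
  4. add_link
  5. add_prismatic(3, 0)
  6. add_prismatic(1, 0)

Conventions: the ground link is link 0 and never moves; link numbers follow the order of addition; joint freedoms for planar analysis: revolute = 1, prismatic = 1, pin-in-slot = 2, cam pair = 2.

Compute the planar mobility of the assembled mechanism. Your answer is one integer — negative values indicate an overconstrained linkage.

ground; <1,0,0>
#1 <2,0,0>
#2 <3,0,0>
PS:1↔2 J2 <3,0,1>
#3 <4,0,1>
P:3↔0 J1 <4,1,1>
P:1↔0 J1 <4,2,1>
3×3 − 2×2 − 1×1 = 4

M = 4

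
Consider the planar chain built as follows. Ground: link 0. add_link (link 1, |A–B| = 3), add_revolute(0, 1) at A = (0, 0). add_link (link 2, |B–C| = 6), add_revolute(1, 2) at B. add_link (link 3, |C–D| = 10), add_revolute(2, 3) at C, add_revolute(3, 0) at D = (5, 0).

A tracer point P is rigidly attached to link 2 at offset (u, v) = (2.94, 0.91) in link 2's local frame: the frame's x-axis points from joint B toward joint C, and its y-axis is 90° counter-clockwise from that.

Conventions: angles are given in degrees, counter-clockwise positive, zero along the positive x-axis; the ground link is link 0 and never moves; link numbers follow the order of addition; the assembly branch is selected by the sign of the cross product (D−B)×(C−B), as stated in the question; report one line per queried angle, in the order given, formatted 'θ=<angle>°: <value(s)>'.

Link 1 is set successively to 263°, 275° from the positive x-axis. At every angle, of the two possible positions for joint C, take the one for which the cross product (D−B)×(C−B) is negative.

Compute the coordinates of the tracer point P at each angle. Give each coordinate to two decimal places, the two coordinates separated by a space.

A=(0,0), D=(5.00,0)
θ=263°: B = A + 3.00·(cos263°, sin263°) = (-0.3656, -2.9776)
θ=263°: |BD| = 6.1365
θ=263°: circle(B,6.00) ∩ circle(D,10.00): a=-2.1465, h=5.6029
θ=263°:   candidates: C₊=(-4.9612,0.8799) cross=34.382; C₋=(0.4763,-8.9183) cross=-34.382
θ=263°:   branch - wants cross < 0 → take C=(0.4763,-8.9183) (cross=-34.382)
θ=263°: ex = (C−B)/|BC| = (0.1403,-0.9901); ey = (0.9901,0.1403)
θ=263°: P = B + 2.94·ex + 0.91·ey = (0.9479,-5.7609)
θ=275°: B = A + 3.00·(cos275°, sin275°) = (0.2615, -2.9886)
θ=275°: |BD| = 5.6023
θ=275°: circle(B,6.00) ∩ circle(D,10.00): a=-2.9108, h=5.2466
θ=275°:   candidates: C₊=(-4.9995,-0.1037) cross=29.393; C₋=(0.5983,-8.9791) cross=-29.393
θ=275°:   branch - wants cross < 0 → take C=(0.5983,-8.9791) (cross=-29.393)
θ=275°: ex = (C−B)/|BC| = (0.0561,-0.9984); ey = (0.9984,0.0561)
θ=275°: P = B + 2.94·ex + 0.91·ey = (1.3351,-5.8729)

θ=263°: 0.95 -5.76
θ=275°: 1.34 -5.87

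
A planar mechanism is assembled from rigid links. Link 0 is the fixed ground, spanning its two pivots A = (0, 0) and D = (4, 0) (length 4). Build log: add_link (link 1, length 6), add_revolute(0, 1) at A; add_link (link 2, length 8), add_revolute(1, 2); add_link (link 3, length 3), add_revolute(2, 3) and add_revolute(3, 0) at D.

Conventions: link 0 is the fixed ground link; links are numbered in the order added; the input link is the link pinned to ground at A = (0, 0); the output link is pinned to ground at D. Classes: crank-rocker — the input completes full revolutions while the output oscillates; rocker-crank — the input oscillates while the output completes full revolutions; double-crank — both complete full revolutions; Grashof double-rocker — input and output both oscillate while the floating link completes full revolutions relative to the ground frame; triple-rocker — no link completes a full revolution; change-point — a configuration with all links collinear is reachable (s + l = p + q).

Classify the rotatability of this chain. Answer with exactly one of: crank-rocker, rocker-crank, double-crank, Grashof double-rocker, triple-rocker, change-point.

lengths: ground=4, input=6, coupler=8, output=3
sorted: s=3 (shortest), l=8 (longest), p+q=10
s + l = 11 vs p + q = 10
s + l > p + q → non-Grashof → no link fully rotates → triple-rocker

triple-rocker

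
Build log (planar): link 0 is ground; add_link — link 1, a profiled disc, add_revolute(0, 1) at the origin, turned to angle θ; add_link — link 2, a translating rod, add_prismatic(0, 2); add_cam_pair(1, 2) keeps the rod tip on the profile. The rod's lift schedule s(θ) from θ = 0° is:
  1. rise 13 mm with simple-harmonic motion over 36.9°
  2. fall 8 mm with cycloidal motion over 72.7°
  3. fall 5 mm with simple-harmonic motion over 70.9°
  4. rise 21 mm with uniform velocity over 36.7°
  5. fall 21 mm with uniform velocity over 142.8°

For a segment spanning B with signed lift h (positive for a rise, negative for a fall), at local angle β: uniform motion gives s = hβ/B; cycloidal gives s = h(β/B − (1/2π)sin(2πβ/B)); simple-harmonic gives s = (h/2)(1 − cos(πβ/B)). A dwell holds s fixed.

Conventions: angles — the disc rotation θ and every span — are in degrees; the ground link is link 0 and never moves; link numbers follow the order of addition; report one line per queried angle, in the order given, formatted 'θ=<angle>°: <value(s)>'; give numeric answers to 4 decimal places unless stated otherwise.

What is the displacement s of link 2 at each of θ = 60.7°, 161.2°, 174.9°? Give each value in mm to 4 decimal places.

seg 1 [0°–36.9°] simple-harmonic, h=13: full span → s += 13 → s = 13.0000
seg 2 [36.9°–109.6°] cycloidal, h=-8: θ=60.7° here. β=23.8, B=72.7. -8·(0.3274 − sin(2π·0.3274)/(2π)) = -1.4933 → s = 11.5067
seg 2 [36.9°–109.6°] cycloidal, h=-8: full span → s += -8 → s = 5.0000
seg 3 [109.6°–180.5°] simple-harmonic, h=-5: θ=161.2° here. β=51.6, B=70.9. -5/2·(1 − cos(π·0.7278)) = -4.1402 → s = 0.8598
seg 3 [109.6°–180.5°] simple-harmonic, h=-5: θ=174.9° here. β=65.3, B=70.9. -5/2·(1 − cos(π·0.9210)) = -4.9234 → s = 0.0766

θ=60.7°: 11.5067
θ=161.2°: 0.8598
θ=174.9°: 0.0766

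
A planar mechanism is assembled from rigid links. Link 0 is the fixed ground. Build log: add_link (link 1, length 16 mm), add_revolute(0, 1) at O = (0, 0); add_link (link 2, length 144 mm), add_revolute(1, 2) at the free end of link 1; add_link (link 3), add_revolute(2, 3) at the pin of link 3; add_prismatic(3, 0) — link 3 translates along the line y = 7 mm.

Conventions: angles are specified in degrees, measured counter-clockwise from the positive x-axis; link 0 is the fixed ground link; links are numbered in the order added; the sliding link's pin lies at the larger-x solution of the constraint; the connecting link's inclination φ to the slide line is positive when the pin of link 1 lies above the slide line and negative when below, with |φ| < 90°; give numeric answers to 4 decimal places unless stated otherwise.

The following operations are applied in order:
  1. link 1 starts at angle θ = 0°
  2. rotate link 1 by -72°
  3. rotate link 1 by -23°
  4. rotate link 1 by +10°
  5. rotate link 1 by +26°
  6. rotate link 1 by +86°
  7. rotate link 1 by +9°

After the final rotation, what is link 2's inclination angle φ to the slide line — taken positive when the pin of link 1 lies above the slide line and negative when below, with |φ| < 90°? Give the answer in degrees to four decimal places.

geometry: r = 16 mm, L = 144 mm, e = 7 mm; θ starts at 0°
rotate link 1 by -72°: θ ← 0° -72° = -72°
rotate link 1 by -23°: θ ← -72° -23° = -95°
rotate link 1 by +10°: θ ← -95° +10° = -85°
rotate link 1 by +26°: θ ← -85° +26° = -59°
rotate link 1 by +86°: θ ← -59° +86° = 27°
rotate link 1 by +9°: θ ← 27° +9° = 36°
h = r sin θ − e = 9.404564 − 7 = 2.404564
sin φ = h / L = 2.404564 / 144 = 0.01669836
φ = arcsin(0.01669836) = 0.956790°

0.9568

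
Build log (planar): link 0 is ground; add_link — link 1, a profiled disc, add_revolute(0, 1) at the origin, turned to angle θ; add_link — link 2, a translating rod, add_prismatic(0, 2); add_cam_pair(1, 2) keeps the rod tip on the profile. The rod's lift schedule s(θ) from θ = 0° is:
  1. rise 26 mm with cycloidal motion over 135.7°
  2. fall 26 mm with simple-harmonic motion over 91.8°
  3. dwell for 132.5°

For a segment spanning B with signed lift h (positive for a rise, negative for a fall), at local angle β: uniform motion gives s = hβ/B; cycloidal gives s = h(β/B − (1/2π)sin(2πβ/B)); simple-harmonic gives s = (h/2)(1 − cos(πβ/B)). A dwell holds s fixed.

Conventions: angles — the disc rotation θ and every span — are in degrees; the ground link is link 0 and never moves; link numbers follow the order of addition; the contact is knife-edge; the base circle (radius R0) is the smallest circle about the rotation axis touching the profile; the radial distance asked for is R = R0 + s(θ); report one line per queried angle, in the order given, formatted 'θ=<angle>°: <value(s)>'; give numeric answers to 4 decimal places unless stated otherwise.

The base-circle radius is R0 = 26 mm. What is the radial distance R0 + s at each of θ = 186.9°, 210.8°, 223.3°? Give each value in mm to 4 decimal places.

seg 1 [0°–135.7°] cycloidal, h=26: full span → s += 26 → s = 26.0000
seg 2 [135.7°–227.5°] simple-harmonic, h=-26: θ=186.9° here. β=51.2, B=91.8. -26/2·(1 − cos(π·0.5577)) = -15.3450 → s = 10.6550
seg 2 [135.7°–227.5°] simple-harmonic, h=-26: θ=210.8° here. β=75.1, B=91.8. -26/2·(1 − cos(π·0.8181)) = -23.9341 → s = 2.0659
seg 2 [135.7°–227.5°] simple-harmonic, h=-26: θ=223.3° here. β=87.6, B=91.8. -26/2·(1 − cos(π·0.9542)) = -25.8659 → s = 0.1341
θ=186.9°: R = R0 + s = 26 + 10.6550 = 36.6550
θ=210.8°: R = R0 + s = 26 + 2.0659 = 28.0659
θ=223.3°: R = R0 + s = 26 + 0.1341 = 26.1341

θ=186.9°: 36.6550
θ=210.8°: 28.0659
θ=223.3°: 26.1341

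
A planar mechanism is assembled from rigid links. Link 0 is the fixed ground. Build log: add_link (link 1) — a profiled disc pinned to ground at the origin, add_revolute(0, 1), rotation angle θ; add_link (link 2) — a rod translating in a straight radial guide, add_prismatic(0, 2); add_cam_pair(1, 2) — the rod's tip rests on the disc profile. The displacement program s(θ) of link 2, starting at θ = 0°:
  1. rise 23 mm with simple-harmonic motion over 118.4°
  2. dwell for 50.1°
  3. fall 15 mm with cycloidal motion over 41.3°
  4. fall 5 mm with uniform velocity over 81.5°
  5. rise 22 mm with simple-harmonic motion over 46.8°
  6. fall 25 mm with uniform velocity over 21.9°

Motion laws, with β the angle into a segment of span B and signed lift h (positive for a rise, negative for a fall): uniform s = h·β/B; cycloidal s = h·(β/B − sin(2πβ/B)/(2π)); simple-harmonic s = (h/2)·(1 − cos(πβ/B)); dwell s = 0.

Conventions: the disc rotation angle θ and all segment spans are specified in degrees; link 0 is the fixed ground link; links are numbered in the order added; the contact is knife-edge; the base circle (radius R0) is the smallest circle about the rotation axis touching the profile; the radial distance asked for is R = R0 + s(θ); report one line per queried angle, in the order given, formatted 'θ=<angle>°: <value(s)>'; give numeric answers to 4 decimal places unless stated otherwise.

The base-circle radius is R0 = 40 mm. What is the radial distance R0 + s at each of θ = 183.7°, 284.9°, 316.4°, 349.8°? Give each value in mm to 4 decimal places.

seg 1 [0°–118.4°] simple-harmonic, h=23: full span → s += 23 → s = 23.0000
seg 2 [118.4°–168.5°] dwell: s stays 23.0000
seg 3 [168.5°–209.8°] cycloidal, h=-15: θ=183.7° here. β=15.2, B=41.3. -15·(0.3680 − sin(2π·0.3680)/(2π)) = -3.7603 → s = 19.2397
seg 3 [168.5°–209.8°] cycloidal, h=-15: full span → s += -15 → s = 8.0000
seg 4 [209.8°–291.3°] uniform, h=-5: θ=284.9° here. β=75.1, B=81.5. -5·75.1/81.5 = -4.6074 → s = 3.3926
seg 4 [209.8°–291.3°] uniform, h=-5: full span → s += -5 → s = 3.0000
seg 5 [291.3°–338.1°] simple-harmonic, h=22: θ=316.4° here. β=25.1, B=46.8. 22/2·(1 − cos(π·0.5363)) = 12.2526 → s = 15.2526
seg 5 [291.3°–338.1°] simple-harmonic, h=22: full span → s += 22 → s = 25.0000
seg 6 [338.1°–360°] uniform, h=-25: θ=349.8° here. β=11.7, B=21.9. -25·11.7/21.9 = -13.3562 → s = 11.6438
θ=183.7°: R = R0 + s = 40 + 19.2397 = 59.2397
θ=284.9°: R = R0 + s = 40 + 3.3926 = 43.3926
θ=316.4°: R = R0 + s = 40 + 15.2526 = 55.2526
θ=349.8°: R = R0 + s = 40 + 11.6438 = 51.6438

θ=183.7°: 59.2397
θ=284.9°: 43.3926
θ=316.4°: 55.2526
θ=349.8°: 51.6438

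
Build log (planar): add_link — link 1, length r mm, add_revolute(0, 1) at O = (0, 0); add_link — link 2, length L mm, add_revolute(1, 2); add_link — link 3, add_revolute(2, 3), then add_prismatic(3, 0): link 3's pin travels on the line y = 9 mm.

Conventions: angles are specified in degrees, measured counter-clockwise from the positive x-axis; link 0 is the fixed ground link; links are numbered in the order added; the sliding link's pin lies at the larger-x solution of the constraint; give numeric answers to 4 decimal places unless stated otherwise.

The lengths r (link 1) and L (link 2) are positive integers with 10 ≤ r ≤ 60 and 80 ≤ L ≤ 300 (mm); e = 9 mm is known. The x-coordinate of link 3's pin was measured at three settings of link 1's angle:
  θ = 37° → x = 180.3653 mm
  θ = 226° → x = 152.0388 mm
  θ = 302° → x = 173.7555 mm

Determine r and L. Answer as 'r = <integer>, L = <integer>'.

constraint per measurement: (x − r cos θ)² + (r sin θ − e)² = L²
subtracting the θ₁ and θ₂ equations cancels the r² and L² terms:
r = (x₁² − x₂²) / (2[(x₁cos θ₁ + e sin θ₁) − (x₂cos θ₂ + e sin θ₂)]) = 18.0000 → r = 18
L² = (x₁ − r cos θ₁)² + (r sin θ₁ − e)² = 27555.9926 → L = 166.0000 → L = 166
check at θ₃=302°: x = 173.7555 (printed 173.7555) ✓

r = 18, L = 166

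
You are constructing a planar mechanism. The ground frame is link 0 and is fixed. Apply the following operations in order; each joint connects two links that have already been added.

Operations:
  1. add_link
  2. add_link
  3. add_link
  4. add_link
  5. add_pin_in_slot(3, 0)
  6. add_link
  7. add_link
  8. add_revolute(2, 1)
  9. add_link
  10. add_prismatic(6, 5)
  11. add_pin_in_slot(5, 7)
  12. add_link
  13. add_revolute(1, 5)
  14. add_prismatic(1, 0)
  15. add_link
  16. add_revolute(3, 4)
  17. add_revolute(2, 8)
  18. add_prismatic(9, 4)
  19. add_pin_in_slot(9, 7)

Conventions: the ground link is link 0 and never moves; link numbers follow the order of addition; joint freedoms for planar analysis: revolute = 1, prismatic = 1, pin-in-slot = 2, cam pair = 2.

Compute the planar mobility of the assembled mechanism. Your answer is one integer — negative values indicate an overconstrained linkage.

(L,J1,J2)=(1,0,0); link0 fixed
link1: (2,0,0)
link2: (3,0,0)
link3: (4,0,0)
link4: (5,0,0)
PS 3-0 [J2]: (5,0,1)
link5: (6,0,1)
link6: (7,0,1)
R 2-1 [J1]: (7,1,1)
link7: (8,1,1)
P 6-5 [J1]: (8,2,1)
PS 5-7 [J2]: (8,2,2)
link8: (9,2,2)
R 1-5 [J1]: (9,3,2)
P 1-0 [J1]: (9,4,2)
link9: (10,4,2)
R 3-4 [J1]: (10,5,2)
R 2-8 [J1]: (10,6,2)
P 9-4 [J1]: (10,7,2)
PS 9-7 [J2]: (10,7,3)
Grübler: 3·9 − 2·7 − 3 = 10

M = 10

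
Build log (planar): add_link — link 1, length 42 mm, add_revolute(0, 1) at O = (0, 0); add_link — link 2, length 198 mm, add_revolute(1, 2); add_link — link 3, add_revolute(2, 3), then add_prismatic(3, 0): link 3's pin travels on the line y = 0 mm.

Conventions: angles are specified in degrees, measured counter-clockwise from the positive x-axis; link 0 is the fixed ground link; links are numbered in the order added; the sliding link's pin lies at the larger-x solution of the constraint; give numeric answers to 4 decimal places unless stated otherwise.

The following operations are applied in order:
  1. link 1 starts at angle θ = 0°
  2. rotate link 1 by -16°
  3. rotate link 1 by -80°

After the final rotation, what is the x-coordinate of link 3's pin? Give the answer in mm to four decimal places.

geometry: r = 42 mm, L = 198 mm, e = 0 mm; θ starts at 0°
rotate link 1 by -16°: θ ← 0° -16° = -16°
rotate link 1 by -80°: θ ← -16° -80° = -96°
crank pin P = (r cos θ, r sin θ) = (-4.390195, -41.769920)
h = r sin θ − e = -41.769920 − 0 = -41.769920
x = r cos θ + √(L² − h²) = -4.390195 + 193.543984 = 189.153789

189.1538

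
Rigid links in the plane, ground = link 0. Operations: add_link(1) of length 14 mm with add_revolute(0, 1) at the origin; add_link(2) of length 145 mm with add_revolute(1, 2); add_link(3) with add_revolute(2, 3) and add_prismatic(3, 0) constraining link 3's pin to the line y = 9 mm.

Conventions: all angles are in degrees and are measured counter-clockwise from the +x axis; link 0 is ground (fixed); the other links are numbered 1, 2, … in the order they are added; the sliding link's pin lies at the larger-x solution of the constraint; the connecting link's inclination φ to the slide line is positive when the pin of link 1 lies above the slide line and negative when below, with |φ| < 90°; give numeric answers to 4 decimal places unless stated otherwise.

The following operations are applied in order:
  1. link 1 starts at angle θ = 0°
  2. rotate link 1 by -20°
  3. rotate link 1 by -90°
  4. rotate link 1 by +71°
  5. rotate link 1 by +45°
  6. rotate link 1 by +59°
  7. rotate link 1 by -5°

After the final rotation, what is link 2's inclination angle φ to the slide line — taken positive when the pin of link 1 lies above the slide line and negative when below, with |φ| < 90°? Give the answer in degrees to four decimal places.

geometry: r = 14 mm, L = 145 mm, e = 9 mm; θ starts at 0°
rotate link 1 by -20°: θ ← 0° -20° = -20°
rotate link 1 by -90°: θ ← -20° -90° = -110°
rotate link 1 by +71°: θ ← -110° +71° = -39°
rotate link 1 by +45°: θ ← -39° +45° = 6°
rotate link 1 by +59°: θ ← 6° +59° = 65°
rotate link 1 by -5°: θ ← 65° -5° = 60°
h = r sin θ − e = 12.124356 − 9 = 3.124356
sin φ = h / L = 3.124356 / 145 = 0.02154728
φ = arcsin(0.02154728) = 1.234664°

1.2347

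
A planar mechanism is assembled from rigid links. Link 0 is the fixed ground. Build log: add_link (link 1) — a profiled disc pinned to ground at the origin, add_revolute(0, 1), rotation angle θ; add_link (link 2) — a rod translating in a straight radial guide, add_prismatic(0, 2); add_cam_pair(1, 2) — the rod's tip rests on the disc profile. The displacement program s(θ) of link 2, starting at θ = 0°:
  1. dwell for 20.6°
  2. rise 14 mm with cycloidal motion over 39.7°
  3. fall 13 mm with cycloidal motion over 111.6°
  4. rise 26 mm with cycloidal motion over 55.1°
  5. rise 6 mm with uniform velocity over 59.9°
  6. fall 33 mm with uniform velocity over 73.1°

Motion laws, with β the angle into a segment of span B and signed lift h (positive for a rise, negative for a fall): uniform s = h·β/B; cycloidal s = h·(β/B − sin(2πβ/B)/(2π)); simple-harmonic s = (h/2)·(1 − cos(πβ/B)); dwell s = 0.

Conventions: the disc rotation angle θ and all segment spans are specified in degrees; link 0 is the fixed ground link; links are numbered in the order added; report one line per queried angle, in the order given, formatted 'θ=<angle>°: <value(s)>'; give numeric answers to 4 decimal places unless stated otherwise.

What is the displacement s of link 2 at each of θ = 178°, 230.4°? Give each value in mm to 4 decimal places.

seg 1 [0°–20.6°] dwell: s stays 0.0000
seg 2 [20.6°–60.3°] cycloidal, h=14: full span → s += 14 → s = 14.0000
seg 3 [60.3°–171.9°] cycloidal, h=-13: full span → s += -13 → s = 1.0000
seg 4 [171.9°–227°] cycloidal, h=26: θ=178° here. β=6.1, B=55.1. 26·(0.1107 − sin(2π·0.1107)/(2π)) = 0.2266 → s = 1.2266
seg 4 [171.9°–227°] cycloidal, h=26: full span → s += 26 → s = 27.0000
seg 5 [227°–286.9°] uniform, h=6: θ=230.4° here. β=3.4, B=59.9. 6·3.4/59.9 = 0.3406 → s = 27.3406

θ=178°: 1.2266
θ=230.4°: 27.3406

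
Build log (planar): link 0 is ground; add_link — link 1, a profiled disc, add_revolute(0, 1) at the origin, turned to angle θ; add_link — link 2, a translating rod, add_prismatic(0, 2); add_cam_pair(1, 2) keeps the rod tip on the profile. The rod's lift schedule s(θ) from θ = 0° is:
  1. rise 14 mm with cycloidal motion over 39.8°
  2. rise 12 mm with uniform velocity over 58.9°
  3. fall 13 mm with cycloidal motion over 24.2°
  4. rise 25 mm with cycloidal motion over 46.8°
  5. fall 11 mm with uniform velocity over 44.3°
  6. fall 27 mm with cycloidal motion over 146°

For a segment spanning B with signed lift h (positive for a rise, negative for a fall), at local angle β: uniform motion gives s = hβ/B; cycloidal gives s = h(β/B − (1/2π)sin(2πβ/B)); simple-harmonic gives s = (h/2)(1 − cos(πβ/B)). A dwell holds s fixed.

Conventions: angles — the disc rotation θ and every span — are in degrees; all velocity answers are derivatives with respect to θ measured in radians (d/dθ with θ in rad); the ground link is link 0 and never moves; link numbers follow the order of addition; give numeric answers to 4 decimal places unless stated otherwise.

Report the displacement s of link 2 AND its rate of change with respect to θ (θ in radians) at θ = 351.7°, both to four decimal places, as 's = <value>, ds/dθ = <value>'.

seg 1 [0°–39.8°] cycloidal, h=14: full span → s += 14 → s = 14.0000
seg 2 [39.8°–98.7°] uniform, h=12: full span → s += 12 → s = 26.0000
seg 3 [98.7°–122.9°] cycloidal, h=-13: full span → s += -13 → s = 13.0000
seg 4 [122.9°–169.7°] cycloidal, h=25: full span → s += 25 → s = 38.0000
seg 5 [169.7°–214°] uniform, h=-11: full span → s += -11 → s = 27.0000
seg 6 [214°–360°] cycloidal, h=-27: θ=351.7° here. β=137.7, B=146. -27·(0.9432 − sin(2π·0.9432)/(2π)) = -26.9676 → s = 0.0324
velocity in seg [214°–360°] (cycloidal), θ in radians: β = 137.7° = 2.4033 rad, B = 146° = 2.5482 rad; ds/dθ = (h/B)(1 − cos(2πβ/B)) = ((-27)/2.5482)(1 − cos(2π·0.9432)) = -0.668792 mm/rad

s = 0.0324, ds/dθ = -0.6688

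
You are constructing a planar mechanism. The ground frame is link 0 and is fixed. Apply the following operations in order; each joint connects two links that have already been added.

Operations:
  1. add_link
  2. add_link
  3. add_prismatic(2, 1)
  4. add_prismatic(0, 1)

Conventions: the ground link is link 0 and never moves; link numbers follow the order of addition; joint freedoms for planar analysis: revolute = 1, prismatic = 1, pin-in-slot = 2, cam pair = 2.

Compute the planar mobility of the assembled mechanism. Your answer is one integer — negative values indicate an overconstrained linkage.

L=1 J1=0 J2=0
add link → L=2 J1=0 J2=0
add link → L=3 J1=0 J2=0
P@2,1 dof=1 J1 → L=3 J1=1 J2=0
P@0,1 dof=1 J1 → L=3 J1=2 J2=0
M=3(L−1)−2J1−J2=3·2−2·2−0=2

M = 2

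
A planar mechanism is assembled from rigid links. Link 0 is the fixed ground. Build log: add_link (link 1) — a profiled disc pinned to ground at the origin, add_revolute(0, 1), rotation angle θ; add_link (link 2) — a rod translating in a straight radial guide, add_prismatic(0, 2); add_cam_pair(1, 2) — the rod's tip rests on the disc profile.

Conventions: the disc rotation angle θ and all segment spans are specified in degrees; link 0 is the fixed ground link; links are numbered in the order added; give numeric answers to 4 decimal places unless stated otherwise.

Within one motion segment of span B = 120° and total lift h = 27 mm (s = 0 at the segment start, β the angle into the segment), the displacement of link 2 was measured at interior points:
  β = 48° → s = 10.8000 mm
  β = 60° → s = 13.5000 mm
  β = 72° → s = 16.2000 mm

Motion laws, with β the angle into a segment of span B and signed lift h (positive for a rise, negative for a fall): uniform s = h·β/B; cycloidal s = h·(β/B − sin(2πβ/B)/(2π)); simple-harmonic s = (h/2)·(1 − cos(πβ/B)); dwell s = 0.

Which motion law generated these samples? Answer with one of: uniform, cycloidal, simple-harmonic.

candidates at β/B = r: uniform s = h·r (linear in β); cycloidal s = h·(r − sin(2πr)/(2π)); simple-harmonic s = (h/2)(1 − cos(πr))
β=48°: printed 10.8000 | uniform 10.8000, cycloidal 8.2742, simple-harmonic 9.3283
β=60°: printed 13.5000 | uniform 13.5000, cycloidal 13.5000, simple-harmonic 13.5000
β=72°: printed 16.2000 | uniform 16.2000, cycloidal 18.7258, simple-harmonic 17.6717
only one law matches every sample → uniform

uniform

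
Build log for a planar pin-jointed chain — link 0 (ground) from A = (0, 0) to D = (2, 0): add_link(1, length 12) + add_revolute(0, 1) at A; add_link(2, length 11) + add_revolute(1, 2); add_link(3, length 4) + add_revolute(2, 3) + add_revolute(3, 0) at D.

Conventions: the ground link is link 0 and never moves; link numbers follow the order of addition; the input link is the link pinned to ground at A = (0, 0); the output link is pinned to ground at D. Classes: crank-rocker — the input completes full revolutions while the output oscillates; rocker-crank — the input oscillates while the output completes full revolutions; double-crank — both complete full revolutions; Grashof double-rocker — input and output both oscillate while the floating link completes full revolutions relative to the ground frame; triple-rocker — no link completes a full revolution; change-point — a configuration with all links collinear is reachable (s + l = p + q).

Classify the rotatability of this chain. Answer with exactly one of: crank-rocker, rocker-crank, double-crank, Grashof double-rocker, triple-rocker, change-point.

lengths: ground=2, input=12, coupler=11, output=4
sorted: s=2 (shortest), l=12 (longest), p+q=15
s + l = 14 vs p + q = 15
s + l < p + q (Grashof) with shortest = ground link → double-crank

double-crank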